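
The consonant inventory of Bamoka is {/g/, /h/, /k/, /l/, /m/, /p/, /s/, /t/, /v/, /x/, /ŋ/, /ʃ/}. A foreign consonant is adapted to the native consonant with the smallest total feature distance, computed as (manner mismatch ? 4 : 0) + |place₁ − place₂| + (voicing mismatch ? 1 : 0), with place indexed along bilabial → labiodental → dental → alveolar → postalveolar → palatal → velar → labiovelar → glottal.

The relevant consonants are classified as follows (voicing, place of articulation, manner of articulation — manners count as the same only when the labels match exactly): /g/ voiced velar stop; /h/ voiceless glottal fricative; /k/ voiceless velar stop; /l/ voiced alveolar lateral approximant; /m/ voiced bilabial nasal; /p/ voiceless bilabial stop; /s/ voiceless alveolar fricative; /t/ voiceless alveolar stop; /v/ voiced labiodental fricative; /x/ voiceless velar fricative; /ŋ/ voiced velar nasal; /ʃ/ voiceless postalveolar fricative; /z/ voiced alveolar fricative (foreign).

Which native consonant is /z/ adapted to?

s

/s/ is closest: same manner (fricative), place distance 0 (alveolar→alveolar), voicing differs (+1); total 1. Next closest is /v/ at distance 2.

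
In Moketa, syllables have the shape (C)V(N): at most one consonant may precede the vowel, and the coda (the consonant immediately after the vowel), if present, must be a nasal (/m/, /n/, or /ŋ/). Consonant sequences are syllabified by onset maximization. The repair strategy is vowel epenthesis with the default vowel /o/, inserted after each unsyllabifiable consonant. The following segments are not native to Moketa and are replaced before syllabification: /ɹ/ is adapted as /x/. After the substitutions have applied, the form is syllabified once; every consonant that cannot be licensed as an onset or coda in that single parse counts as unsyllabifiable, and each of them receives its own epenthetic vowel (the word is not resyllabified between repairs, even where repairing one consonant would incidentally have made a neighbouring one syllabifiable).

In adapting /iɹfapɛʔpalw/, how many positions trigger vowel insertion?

4

After substitution the input is /ixfapɛʔpalw/.
The unsyllabifiable consonants are /x/, /ʔ/, /l/, /w/; each receives one epenthetic vowel.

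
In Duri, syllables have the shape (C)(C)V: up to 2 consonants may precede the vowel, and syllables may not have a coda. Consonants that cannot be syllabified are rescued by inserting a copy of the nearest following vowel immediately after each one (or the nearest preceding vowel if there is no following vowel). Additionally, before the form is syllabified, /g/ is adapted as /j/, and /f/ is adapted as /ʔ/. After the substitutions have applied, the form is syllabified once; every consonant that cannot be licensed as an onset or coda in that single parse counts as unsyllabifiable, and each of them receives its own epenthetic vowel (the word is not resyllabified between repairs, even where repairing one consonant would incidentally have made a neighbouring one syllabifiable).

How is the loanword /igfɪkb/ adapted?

Substitution: /g/ → /j/, /f/ → /ʔ/, giving /ijʔɪkb/.
Under (C)(C)V, the unsyllabifiable consonants are /k/, /b/ (no codas are permitted; onsets may contain at most 2 consonants).
Epenthesis after each stranded consonant: /k/ → /kɪ/, /b/ → /bɪ/.

ijʔɪkɪbɪ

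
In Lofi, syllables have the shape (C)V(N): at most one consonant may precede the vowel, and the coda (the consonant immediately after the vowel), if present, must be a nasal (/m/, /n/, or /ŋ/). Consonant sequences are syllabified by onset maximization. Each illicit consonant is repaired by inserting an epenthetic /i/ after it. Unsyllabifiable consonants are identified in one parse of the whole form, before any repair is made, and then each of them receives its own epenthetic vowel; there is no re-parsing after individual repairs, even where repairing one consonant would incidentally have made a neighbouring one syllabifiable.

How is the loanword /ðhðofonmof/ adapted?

ðihiðofonmofi

The consonants /ð/, /h/, /f/ cannot be parsed into a legal (C)V(N) syllable (only a nasal (/m/, /n/, or /ŋ/) is licensed in coda position; onsets are limited to one consonant).
Each unlicensed consonant becomes the onset of a new syllable: /ð/ → /ði/, /h/ → /hi/, /f/ → /fi/.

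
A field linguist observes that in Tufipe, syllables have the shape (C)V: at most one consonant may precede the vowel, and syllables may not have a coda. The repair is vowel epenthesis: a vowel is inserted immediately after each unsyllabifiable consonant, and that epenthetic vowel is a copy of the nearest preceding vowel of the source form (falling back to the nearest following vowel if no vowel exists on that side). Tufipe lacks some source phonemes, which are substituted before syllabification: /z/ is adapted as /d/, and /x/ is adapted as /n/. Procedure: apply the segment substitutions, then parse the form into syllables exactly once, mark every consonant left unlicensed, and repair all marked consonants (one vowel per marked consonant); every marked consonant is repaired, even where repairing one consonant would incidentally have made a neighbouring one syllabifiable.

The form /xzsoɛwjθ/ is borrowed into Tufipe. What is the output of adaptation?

Substitution: /x/ → /n/, /z/ → /d/, giving /ndsoɛwjθ/.
Syllabifying with onset maximization leaves /n/, /d/, /w/, /j/, /θ/ stranded (no codas are permitted; onsets are limited to one consonant).
Epenthesis after each stranded consonant: /n/ → /no/, /d/ → /do/, /w/ → /wɛ/, /j/ → /jɛ/, /θ/ → /θɛ/.

nodosoɛwɛjɛθɛ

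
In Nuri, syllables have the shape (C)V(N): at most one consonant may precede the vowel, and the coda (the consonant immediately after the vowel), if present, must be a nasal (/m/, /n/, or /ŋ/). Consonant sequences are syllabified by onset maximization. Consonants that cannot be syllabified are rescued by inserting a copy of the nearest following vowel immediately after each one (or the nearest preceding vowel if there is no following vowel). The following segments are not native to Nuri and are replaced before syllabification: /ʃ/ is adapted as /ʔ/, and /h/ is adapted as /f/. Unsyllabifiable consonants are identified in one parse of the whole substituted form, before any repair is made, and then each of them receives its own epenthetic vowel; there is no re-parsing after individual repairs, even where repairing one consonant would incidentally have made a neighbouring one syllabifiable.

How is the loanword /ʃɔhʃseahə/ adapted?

Substitution: /ʃ/ → /ʔ/, /h/ → /f/, giving /ʔɔfʔseafə/.
The consonants /f/, /ʔ/ cannot be parsed into a legal (C)V(N) syllable (only a nasal (/m/, /n/, or /ŋ/) is licensed in coda position; onsets are limited to one consonant).
Epenthesis after each stranded consonant: /f/ → /fe/, /ʔ/ → /ʔe/.

ʔɔfeʔeseafə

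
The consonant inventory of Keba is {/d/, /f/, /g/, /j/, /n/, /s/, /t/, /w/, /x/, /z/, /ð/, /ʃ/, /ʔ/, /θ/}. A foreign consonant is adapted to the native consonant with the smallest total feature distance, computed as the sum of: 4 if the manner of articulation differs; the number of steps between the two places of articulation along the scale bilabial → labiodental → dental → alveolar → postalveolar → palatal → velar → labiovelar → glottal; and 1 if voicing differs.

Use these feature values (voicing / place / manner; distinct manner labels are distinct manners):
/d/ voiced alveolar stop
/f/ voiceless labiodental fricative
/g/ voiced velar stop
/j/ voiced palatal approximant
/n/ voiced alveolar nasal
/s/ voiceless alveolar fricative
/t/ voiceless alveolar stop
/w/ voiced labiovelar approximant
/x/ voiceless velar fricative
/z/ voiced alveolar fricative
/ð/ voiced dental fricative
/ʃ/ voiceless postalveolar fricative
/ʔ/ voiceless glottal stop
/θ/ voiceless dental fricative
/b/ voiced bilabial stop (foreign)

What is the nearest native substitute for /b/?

/d/ is closest: same manner (stop), place distance 3 (bilabial→alveolar), same voicing; total 3. Next closest is /t/ at distance 4.

d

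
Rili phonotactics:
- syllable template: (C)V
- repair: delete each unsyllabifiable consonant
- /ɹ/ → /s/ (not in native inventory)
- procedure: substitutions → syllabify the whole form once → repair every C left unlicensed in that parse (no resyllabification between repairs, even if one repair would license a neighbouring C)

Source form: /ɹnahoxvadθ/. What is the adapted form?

Substitution: /ɹ/ → /s/, giving /snahoxvadθ/.
The consonants /s/, /x/, /d/, /θ/ cannot be parsed into a legal (C)V syllable (no codas are permitted; onsets are limited to one consonant).
Deletion applies to /s/, /x/, /d/, /θ/.

nahova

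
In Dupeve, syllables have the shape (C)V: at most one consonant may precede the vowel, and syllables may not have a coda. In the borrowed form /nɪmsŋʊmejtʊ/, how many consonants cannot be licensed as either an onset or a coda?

The consonants /m/, /s/, /j/ cannot be parsed into a legal (C)V syllable (no codas are permitted; onsets are limited to one consonant).

3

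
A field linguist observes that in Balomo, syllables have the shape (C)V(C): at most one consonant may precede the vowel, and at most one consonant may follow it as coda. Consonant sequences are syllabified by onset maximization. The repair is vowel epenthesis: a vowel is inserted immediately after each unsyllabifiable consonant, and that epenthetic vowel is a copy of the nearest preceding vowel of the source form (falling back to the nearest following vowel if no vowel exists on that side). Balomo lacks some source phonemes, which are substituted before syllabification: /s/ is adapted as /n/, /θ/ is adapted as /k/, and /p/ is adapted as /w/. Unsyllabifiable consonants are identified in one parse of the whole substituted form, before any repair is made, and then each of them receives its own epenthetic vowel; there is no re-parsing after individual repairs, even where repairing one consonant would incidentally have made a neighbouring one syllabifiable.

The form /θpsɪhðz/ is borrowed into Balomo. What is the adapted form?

Substitution: /θ/ → /k/, /p/ → /w/, /s/ → /n/, giving /kwnɪhðz/.
The consonants /k/, /w/, /ð/, /z/ cannot be parsed into a legal (C)V(C) syllable (at most one coda consonant is licensed; onsets are limited to one consonant).
Each unlicensed consonant becomes the onset of a new syllable: /k/ → /kɪ/, /w/ → /wɪ/, /ð/ → /ðɪ/, /z/ → /zɪ/.

kɪwɪnɪhðɪzɪ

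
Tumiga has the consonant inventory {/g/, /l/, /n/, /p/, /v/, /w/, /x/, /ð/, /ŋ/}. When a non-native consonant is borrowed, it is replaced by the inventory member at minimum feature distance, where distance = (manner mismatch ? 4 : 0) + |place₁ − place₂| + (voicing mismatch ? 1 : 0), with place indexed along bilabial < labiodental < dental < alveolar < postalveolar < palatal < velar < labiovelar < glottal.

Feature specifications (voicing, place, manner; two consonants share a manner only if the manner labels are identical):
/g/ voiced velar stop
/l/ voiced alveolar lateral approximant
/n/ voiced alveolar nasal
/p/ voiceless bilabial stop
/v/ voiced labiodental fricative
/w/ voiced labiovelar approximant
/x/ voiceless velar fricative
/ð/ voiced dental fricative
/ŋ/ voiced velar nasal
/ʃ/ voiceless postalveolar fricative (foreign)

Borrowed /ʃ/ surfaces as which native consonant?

/x/ is closest: same manner (fricative), place distance 2 (postalveolar→velar), same voicing; total 2. Next closest is /ð/ at distance 3.

x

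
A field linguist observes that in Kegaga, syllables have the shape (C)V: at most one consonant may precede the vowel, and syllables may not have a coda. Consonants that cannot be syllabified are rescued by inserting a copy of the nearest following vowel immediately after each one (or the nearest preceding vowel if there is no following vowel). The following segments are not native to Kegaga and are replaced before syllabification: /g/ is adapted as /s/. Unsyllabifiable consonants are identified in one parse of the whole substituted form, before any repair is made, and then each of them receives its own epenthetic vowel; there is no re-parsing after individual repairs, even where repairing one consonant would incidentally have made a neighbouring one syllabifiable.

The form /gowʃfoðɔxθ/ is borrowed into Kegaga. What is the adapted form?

sowoʃofoðɔxɔθɔ

Substitution: /g/ → /s/, giving /sowʃfoðɔxθ/.
Under (C)V, the unsyllabifiable consonants are /w/, /ʃ/, /x/, /θ/ (no codas are permitted; onsets are limited to one consonant).
Epenthesis after each stranded consonant: /w/ → /wo/, /ʃ/ → /ʃo/, /x/ → /xɔ/, /θ/ → /θɔ/.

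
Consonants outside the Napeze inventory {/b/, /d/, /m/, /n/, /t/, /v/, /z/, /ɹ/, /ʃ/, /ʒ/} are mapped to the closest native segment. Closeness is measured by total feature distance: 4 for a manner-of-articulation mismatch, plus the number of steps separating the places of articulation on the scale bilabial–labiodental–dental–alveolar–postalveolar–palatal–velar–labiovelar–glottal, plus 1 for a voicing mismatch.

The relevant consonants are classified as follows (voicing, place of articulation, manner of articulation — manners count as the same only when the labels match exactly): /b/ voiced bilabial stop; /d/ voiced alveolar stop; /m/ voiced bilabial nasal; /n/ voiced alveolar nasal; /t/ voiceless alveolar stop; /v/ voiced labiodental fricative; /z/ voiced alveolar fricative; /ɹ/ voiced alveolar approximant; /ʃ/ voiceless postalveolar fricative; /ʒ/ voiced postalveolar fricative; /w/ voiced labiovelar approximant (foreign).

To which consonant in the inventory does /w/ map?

ɹ

/ɹ/ is closest: same manner (approximant), place distance 4 (labiovelar→alveolar), same voicing; total 4. Next closest is /ʒ/ at distance 7.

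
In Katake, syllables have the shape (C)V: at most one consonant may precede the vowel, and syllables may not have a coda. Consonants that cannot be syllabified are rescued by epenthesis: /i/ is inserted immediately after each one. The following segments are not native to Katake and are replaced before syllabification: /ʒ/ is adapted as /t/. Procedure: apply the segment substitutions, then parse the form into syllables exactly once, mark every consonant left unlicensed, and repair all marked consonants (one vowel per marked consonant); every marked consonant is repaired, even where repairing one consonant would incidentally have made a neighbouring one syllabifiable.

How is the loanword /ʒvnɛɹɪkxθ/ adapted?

tivinɛɹɪkixiθi

Substitution: /ʒ/ → /t/, giving /tvnɛɹɪkxθ/.
Under (C)V, the unsyllabifiable consonants are /t/, /v/, /k/, /x/, /θ/ (no codas are permitted; onsets are limited to one consonant).
Each unlicensed consonant becomes the onset of a new syllable: /t/ → /ti/, /v/ → /vi/, /k/ → /ki/, /x/ → /xi/, /θ/ → /θi/.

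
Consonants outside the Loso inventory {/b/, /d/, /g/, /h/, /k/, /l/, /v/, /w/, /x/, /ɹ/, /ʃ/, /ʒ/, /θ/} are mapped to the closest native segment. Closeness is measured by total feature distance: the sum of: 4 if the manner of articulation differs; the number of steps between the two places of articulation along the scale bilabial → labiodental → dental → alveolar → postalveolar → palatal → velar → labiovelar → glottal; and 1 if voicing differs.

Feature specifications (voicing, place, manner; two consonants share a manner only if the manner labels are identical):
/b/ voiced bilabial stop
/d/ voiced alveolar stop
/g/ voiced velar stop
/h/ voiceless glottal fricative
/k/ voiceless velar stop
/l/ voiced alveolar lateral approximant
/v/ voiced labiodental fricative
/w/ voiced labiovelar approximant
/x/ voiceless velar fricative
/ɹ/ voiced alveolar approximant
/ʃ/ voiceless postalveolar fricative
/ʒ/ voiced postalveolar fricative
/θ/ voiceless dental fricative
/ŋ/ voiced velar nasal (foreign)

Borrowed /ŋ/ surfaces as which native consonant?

g

/g/ is closest: manner differs (nasal→stop, +4), place distance 0 (velar→velar), same voicing; total 4. Next closest is /k/ at distance 5.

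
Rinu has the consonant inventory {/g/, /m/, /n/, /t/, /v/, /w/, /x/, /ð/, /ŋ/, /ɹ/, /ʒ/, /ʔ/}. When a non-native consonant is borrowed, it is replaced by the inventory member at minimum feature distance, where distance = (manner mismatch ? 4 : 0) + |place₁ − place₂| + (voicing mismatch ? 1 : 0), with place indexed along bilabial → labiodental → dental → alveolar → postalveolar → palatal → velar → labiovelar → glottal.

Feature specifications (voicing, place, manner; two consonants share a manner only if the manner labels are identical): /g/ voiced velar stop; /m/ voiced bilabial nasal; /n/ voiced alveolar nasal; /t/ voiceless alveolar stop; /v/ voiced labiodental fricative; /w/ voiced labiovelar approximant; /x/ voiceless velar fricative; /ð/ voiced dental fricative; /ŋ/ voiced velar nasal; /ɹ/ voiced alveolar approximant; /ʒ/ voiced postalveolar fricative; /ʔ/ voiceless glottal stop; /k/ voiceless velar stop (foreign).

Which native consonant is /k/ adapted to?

g

/g/ is closest: same manner (stop), place distance 0 (velar→velar), voicing differs (+1); total 1. Next closest is /ʔ/ at distance 2.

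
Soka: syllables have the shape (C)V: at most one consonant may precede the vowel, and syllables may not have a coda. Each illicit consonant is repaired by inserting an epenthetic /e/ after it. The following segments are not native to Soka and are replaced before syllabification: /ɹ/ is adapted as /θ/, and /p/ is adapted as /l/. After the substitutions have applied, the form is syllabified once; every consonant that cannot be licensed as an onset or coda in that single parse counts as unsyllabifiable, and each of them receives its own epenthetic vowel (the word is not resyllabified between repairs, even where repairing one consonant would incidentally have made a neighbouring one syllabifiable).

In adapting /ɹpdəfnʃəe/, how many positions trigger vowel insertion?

After substitution the input is /θldəfnʃəe/.
The unsyllabifiable consonants are /θ/, /l/, /f/, /n/; each receives one epenthetic vowel.

4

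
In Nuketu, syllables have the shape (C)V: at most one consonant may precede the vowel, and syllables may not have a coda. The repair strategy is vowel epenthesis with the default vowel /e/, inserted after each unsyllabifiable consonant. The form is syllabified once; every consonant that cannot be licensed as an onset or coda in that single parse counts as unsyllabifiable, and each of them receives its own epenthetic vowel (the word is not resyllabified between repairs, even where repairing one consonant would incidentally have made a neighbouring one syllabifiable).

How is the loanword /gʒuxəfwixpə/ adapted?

Syllabifying with onset maximization leaves /g/, /f/, /x/ stranded (no codas are permitted; onsets are limited to one consonant).
Inserting the epenthetic vowel yields /g/ → /ge/, /f/ → /fe/, /x/ → /xe/.

geʒuxəfewixepə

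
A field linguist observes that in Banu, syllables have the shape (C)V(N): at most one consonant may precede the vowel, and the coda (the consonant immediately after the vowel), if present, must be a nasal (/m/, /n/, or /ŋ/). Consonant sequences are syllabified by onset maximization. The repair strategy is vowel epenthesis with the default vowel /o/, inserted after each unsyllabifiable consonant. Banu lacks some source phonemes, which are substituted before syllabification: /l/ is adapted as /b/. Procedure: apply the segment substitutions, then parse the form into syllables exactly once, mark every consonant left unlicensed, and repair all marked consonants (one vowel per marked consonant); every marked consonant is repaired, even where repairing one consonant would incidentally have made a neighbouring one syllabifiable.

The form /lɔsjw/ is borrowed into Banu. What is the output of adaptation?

Substitution: /l/ → /b/, giving /bɔsjw/.
Syllabifying with onset maximization leaves /s/, /j/, /w/ stranded (only a nasal (/m/, /n/, or /ŋ/) is licensed in coda position; onsets are limited to one consonant).
Epenthesis after each stranded consonant: /s/ → /so/, /j/ → /jo/, /w/ → /wo/.

bɔsojowo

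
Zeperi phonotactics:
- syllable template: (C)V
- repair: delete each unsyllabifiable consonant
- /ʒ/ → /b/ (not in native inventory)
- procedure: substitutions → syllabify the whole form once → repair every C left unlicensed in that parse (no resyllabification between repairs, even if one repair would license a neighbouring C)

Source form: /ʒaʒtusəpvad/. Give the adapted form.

batusəva

Substitution: /ʒ/ → /b/, giving /babtusəpvad/.
Syllabifying with onset maximization leaves /b/, /p/, /d/ stranded (no codas are permitted; onsets are limited to one consonant).
Each unlicensed consonant is deleted: /b/, /p/, /d/.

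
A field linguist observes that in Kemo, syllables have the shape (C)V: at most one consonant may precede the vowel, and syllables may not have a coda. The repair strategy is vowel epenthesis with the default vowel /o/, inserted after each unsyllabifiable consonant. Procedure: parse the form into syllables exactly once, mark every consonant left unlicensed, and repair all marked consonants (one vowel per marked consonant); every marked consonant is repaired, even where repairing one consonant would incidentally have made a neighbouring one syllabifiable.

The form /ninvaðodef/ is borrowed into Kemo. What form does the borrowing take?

The consonants /n/, /f/ cannot be parsed into a legal (C)V syllable (no codas are permitted; onsets are limited to one consonant).
Inserting the epenthetic vowel yields /n/ → /no/, /f/ → /fo/.

ninovaðodefo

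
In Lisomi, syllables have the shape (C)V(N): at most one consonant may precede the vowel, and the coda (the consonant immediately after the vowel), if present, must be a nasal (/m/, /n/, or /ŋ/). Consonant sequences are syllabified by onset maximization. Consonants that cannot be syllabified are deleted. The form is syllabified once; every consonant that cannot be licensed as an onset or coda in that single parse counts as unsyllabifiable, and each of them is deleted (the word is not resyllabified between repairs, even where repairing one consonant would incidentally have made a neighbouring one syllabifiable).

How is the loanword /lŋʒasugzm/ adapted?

Under (C)V(N), the unsyllabifiable consonants are /l/, /ŋ/, /g/, /z/, /m/ (only a nasal (/m/, /n/, or /ŋ/) is licensed in coda position; onsets are limited to one consonant).
Deletion applies to /l/, /ŋ/, /g/, /z/, /m/.

ʒasu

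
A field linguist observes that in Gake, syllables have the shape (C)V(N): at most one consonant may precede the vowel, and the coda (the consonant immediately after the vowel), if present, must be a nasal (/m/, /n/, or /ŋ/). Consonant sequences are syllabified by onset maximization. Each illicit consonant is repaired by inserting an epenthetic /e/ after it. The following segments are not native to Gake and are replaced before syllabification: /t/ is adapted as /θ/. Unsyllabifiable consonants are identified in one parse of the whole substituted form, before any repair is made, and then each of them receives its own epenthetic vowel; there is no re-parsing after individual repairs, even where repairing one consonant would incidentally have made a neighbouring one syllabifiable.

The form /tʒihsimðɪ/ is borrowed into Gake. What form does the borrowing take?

Substitution: /t/ → /θ/, giving /θʒihsimðɪ/.
Syllabifying with onset maximization leaves /θ/, /h/ stranded (only a nasal (/m/, /n/, or /ŋ/) is licensed in coda position; onsets are limited to one consonant).
Each unlicensed consonant becomes the onset of a new syllable: /θ/ → /θe/, /h/ → /he/.

θeʒihesimðɪ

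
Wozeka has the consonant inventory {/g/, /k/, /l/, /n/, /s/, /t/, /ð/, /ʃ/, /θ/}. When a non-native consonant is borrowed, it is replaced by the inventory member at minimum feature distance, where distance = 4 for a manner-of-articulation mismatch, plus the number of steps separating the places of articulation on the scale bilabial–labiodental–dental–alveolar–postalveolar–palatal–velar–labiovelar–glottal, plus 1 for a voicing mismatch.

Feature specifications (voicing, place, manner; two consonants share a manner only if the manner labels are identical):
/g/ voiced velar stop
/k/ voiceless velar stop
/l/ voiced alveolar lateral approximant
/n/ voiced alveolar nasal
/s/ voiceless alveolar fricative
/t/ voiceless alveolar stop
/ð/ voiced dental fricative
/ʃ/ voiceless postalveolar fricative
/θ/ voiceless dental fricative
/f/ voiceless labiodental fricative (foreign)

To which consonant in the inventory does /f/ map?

/θ/ is closest: same manner (fricative), place distance 1 (labiodental→dental), same voicing; total 1. Next closest is /s/ at distance 2.

θ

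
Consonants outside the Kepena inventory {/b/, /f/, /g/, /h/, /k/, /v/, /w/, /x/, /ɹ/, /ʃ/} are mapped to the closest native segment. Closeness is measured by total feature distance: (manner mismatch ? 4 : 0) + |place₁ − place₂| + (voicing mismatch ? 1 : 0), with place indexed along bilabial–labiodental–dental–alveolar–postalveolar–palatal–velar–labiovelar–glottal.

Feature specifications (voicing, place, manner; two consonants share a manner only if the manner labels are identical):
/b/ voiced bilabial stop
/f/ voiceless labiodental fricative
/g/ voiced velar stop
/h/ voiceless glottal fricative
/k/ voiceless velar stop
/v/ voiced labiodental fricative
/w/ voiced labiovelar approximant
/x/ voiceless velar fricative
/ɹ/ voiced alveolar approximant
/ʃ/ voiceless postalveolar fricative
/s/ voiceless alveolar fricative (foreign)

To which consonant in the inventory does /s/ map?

/ʃ/ is closest: same manner (fricative), place distance 1 (alveolar→postalveolar), same voicing; total 1. Next closest is /f/ at distance 2.

ʃ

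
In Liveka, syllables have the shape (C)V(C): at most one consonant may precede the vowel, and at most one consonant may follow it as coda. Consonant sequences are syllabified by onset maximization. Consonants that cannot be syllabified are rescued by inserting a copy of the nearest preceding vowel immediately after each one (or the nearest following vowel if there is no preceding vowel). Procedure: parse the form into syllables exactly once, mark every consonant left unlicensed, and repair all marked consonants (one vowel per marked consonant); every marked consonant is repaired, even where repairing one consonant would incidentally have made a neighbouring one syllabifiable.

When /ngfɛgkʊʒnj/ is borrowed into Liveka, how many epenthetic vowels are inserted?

The unsyllabifiable consonants are /n/, /g/, /n/, /j/; each receives one epenthetic vowel.

4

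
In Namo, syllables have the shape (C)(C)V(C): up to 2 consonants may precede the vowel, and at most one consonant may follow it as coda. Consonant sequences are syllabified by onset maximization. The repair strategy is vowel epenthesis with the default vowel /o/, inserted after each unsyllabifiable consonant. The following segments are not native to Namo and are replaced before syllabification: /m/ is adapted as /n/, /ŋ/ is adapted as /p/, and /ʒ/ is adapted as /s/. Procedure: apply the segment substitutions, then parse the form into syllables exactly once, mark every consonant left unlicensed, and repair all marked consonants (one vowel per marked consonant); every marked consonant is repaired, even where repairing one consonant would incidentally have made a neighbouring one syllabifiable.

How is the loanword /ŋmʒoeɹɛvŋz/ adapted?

ponsoeɹɛvpozo

Substitution: /ŋ/ → /p/, /m/ → /n/, /ʒ/ → /s/, giving /pnsoeɹɛvpz/.
Syllabifying with onset maximization leaves /p/, /p/, /z/ stranded (at most one coda consonant is licensed; onsets may contain at most 2 consonants).
Each unlicensed consonant becomes the onset of a new syllable: /p/ → /po/, /p/ → /po/, /z/ → /zo/.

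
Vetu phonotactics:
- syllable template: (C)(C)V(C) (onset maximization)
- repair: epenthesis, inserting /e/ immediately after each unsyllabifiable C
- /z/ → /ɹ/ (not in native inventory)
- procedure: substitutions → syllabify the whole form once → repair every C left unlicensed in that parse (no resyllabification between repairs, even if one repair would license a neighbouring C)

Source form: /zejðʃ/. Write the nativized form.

ɹejðeʃe

Substitution: /z/ → /ɹ/, giving /ɹejðʃ/.
Syllabifying with onset maximization leaves /ð/, /ʃ/ stranded (at most one coda consonant is licensed; onsets may contain at most 2 consonants).
Each unlicensed consonant becomes the onset of a new syllable: /ð/ → /ðe/, /ʃ/ → /ʃe/.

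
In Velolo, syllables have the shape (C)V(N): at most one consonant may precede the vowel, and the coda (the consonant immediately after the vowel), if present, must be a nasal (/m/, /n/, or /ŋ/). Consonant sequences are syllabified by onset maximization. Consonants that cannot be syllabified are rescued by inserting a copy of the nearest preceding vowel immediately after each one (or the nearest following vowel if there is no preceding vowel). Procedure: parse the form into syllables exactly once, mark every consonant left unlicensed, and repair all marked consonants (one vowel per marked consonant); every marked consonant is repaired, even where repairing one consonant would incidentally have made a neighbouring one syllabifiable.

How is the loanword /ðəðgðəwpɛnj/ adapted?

ðəðəgəðəwəpɛnjɛ

Under (C)V(N), the unsyllabifiable consonants are /ð/, /g/, /w/, /j/ (only a nasal (/m/, /n/, or /ŋ/) is licensed in coda position; onsets are limited to one consonant).
Epenthesis after each stranded consonant: /ð/ → /ðə/, /g/ → /gə/, /w/ → /wə/, /j/ → /jɛ/.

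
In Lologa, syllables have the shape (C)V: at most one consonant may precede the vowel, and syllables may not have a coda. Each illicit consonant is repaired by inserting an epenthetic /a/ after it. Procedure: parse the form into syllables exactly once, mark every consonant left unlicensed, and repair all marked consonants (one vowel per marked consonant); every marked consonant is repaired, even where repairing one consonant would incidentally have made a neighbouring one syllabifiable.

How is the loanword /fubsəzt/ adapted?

Under (C)V, the unsyllabifiable consonants are /b/, /z/, /t/ (no codas are permitted; onsets are limited to one consonant).
Inserting the epenthetic vowel yields /b/ → /ba/, /z/ → /za/, /t/ → /ta/.

fubasəzata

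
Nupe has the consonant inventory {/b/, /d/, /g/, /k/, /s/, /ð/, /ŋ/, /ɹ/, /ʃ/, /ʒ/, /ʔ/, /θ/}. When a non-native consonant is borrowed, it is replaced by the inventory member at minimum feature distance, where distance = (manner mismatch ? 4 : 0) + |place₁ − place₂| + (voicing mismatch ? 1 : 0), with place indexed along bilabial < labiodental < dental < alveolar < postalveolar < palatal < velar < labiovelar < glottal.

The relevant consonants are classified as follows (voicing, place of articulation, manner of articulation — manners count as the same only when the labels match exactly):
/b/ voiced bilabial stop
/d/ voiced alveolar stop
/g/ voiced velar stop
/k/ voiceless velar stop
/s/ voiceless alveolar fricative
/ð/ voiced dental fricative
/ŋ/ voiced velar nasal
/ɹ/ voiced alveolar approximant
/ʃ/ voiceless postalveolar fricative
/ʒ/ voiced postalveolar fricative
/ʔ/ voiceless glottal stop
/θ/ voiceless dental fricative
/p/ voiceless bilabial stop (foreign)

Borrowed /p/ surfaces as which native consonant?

b

/b/ is closest: same manner (stop), place distance 0 (bilabial→bilabial), voicing differs (+1); total 1. Next closest is /d/ at distance 4.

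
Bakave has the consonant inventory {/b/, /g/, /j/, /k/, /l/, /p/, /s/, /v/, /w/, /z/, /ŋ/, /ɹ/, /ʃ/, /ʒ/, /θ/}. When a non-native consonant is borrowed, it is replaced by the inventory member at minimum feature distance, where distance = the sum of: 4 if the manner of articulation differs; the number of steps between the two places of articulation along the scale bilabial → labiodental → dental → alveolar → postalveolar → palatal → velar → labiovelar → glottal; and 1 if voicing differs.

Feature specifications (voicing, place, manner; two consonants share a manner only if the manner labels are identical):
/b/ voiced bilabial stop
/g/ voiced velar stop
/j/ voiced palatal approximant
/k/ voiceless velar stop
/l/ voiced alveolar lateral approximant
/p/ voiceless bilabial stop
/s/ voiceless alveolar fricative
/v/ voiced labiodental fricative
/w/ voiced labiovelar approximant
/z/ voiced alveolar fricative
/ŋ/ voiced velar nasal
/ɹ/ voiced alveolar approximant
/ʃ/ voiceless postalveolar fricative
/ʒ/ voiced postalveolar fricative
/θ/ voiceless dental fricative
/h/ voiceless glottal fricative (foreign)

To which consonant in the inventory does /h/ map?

ʃ

/ʃ/ is closest: same manner (fricative), place distance 4 (glottal→postalveolar), same voicing; total 4. Next closest is /s/ at distance 5.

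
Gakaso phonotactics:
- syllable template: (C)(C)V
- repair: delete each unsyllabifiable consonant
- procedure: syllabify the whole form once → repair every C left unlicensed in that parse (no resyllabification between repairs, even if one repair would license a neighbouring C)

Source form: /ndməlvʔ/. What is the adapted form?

Under (C)(C)V, the unsyllabifiable consonants are /n/, /l/, /v/, /ʔ/ (no codas are permitted; onsets may contain at most 2 consonants).
Deletion applies to /n/, /l/, /v/, /ʔ/.

dmə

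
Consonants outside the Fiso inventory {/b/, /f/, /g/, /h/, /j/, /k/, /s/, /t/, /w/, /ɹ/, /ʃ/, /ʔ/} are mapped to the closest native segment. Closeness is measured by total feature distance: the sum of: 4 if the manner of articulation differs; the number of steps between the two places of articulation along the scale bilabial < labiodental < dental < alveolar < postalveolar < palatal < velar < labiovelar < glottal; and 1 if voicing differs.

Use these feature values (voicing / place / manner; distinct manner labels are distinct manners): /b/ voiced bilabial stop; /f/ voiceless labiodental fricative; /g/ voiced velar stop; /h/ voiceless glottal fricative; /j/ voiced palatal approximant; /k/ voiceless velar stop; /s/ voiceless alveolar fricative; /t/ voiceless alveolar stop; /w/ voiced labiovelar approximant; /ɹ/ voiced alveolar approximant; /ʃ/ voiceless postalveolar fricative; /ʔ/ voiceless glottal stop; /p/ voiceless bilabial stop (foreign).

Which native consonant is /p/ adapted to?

/b/ is closest: same manner (stop), place distance 0 (bilabial→bilabial), voicing differs (+1); total 1. Next closest is /t/ at distance 3.

b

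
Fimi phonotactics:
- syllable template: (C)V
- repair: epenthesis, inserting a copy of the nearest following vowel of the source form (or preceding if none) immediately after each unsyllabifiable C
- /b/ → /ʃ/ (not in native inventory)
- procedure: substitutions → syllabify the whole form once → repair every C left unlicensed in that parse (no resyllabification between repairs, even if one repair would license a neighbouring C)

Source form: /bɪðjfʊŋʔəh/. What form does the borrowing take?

Substitution: /b/ → /ʃ/, giving /ʃɪðjfʊŋʔəh/.
Syllabifying with onset maximization leaves /ð/, /j/, /ŋ/, /h/ stranded (no codas are permitted; onsets are limited to one consonant).
Each unlicensed consonant becomes the onset of a new syllable: /ð/ → /ðʊ/, /j/ → /jʊ/, /ŋ/ → /ŋə/, /h/ → /hə/.

ʃɪðʊjʊfʊŋəʔəhə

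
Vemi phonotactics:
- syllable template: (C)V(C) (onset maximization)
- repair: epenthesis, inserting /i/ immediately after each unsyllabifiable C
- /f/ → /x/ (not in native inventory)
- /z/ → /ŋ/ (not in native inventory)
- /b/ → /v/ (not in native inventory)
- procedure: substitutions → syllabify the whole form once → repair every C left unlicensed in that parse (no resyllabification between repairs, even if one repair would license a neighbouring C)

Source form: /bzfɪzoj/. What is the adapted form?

viŋixɪŋoj

Substitution: /b/ → /v/, /z/ → /ŋ/, /f/ → /x/, giving /vŋxɪŋoj/.
Syllabifying with onset maximization leaves /v/, /ŋ/ stranded (at most one coda consonant is licensed; onsets are limited to one consonant).
Inserting the epenthetic vowel yields /v/ → /vi/, /ŋ/ → /ŋi/.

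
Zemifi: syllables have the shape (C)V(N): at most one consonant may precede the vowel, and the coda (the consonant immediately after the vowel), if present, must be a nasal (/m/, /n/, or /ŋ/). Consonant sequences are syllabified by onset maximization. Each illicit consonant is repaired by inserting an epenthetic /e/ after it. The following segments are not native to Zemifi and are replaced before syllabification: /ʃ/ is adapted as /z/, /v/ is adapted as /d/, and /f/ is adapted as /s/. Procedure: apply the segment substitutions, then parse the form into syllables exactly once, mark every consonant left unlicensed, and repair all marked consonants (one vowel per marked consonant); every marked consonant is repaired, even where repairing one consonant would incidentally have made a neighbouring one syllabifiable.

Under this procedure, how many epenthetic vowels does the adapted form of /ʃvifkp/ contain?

After substitution the input is /zdiskp/.
The unsyllabifiable consonants are /z/, /s/, /k/, /p/; each receives one epenthetic vowel.

4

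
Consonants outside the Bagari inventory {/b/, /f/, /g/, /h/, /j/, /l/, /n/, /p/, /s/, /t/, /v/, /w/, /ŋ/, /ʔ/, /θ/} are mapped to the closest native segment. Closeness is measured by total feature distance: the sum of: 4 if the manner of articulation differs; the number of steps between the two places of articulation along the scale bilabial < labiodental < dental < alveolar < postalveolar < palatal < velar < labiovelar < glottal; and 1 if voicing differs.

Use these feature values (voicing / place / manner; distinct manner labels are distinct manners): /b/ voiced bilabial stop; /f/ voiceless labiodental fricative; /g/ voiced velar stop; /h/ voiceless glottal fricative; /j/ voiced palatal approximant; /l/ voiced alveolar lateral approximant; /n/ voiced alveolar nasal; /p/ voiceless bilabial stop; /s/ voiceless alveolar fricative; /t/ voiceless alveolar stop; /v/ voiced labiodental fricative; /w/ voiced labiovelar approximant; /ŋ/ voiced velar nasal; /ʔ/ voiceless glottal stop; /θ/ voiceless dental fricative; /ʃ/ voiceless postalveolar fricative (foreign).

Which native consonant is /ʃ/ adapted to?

s

/s/ is closest: same manner (fricative), place distance 1 (postalveolar→alveolar), same voicing; total 1. Next closest is /θ/ at distance 2.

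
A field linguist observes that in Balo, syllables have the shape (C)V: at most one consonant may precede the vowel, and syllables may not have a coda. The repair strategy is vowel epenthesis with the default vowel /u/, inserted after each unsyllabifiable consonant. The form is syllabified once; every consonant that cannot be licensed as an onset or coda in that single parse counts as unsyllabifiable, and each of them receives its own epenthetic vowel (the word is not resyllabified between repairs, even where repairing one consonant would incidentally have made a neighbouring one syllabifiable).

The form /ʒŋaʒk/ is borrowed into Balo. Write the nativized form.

Under (C)V, the unsyllabifiable consonants are /ʒ/, /ʒ/, /k/ (no codas are permitted; onsets are limited to one consonant).
Each unlicensed consonant becomes the onset of a new syllable: /ʒ/ → /ʒu/, /ʒ/ → /ʒu/, /k/ → /ku/.

ʒuŋaʒuku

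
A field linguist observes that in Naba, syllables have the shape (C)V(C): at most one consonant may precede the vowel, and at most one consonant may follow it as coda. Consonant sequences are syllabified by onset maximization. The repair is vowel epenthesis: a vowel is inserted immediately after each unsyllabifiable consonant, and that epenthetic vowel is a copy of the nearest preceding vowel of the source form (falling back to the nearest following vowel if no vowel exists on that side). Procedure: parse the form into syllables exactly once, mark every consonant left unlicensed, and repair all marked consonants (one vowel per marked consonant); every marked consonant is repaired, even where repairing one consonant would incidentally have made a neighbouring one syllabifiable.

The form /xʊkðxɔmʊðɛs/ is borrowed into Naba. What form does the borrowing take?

xʊkðʊxɔmʊðɛs

The consonants /ð/ cannot be parsed into a legal (C)V(C) syllable (at most one coda consonant is licensed; onsets are limited to one consonant).
Inserting the epenthetic vowel yields /ð/ → /ðʊ/.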